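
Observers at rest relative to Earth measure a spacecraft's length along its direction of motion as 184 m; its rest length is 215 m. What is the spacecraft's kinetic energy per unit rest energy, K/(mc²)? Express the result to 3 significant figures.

0.168

From L = L₀/γ: γ = 215/184 = 1.16848.
K/(mc²) = γ − 1 = 1.16848 − 1 = 0.168.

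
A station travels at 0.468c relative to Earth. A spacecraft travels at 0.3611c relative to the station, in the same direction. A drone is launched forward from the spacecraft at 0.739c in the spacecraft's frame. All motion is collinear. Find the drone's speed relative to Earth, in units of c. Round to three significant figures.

Apply u = (u'+v)/(1+u'v) twice. Drone in the station frame: (0.739+0.3611)/(1+0.739·0.3611) = 1.1001/1.2668529 = 0.86837c.
That velocity, transformed to the rest frame of Earth: (0.86837+0.468)/(1+0.86837·0.468) = 1.33637/1.40639716 = 0.95021c.

0.950c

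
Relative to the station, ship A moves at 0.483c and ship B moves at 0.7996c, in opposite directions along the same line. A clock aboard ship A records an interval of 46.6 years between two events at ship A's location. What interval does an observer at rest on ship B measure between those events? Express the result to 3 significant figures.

123 years

Speed of ship A in ship B's frame: u = (v_A + v_B)/(1 + v_A v_B/c²) = (0.483 + 0.7996)/(1 + 0.483×0.7996) = 1.2826/1.3862068 = 0.92526; |u| = 0.92526c.
At |u| = 0.92526c, γ = (1 − 0.856106)^(−1/2) = 2.6362.
Ship A's interval is proper; time dilation gives Δt_B = γΔτ = 2.6362 × 46.6 years = 123 years.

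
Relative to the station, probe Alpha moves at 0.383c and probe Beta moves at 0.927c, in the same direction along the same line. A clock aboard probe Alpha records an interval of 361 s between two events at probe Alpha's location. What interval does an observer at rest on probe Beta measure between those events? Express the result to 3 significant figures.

The velocity of probe Alpha relative to probe Beta is (0.383 − 0.927)c / (1 − 0.383×0.927) = −0.84346c; relative speed 0.84346c.
γ for this relative speed: γ = 1/√(1 − 0.711425) = 1.8615.
Probe Alpha's interval is proper; time dilation gives Δt_B = γΔτ = 1.8615 × 361 s = 672 s.

672 s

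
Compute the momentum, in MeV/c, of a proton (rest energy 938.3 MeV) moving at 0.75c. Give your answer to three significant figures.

1060 MeV/c

Lorentz factor: γ = (1 − 0.5625)^(−1/2) = 1.5119.
Momentum: p = γβ·mc = 1.5119 × 0.75 × 938.3 MeV/c = 1060 MeV/c.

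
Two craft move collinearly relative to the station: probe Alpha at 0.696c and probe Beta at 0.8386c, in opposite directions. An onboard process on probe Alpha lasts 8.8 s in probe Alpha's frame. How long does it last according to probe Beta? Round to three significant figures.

Speed of probe Alpha in probe Beta's frame: u = (v_A + v_B)/(1 + v_A v_B/c²) = (0.696 + 0.8386)/(1 + 0.696×0.8386) = 1.5346/1.5836656 = 0.96902; |u| = 0.96902c.
γ for this relative speed: γ = 1/√(1 − 0.939) = 4.0489.
Probe Alpha's interval is proper; time dilation gives Δt_B = γΔτ = 4.0489 × 8.8 s = 35.6 s.

35.6 s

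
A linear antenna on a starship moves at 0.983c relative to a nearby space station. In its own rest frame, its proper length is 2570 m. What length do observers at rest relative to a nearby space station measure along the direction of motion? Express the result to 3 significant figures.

With β = 0.983, γ = 1/√(1 − 0.983²) = 1/√0.033711 = 5.4465.
Length contraction: L = L₀/γ = 2570/5.4465 = 472 m.

472 m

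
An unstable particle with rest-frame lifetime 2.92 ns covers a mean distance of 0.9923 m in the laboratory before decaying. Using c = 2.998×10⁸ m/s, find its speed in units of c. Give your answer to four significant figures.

Lab distance = (lab lifetime)·v = γτ·βc, so βγ = d/(cτ) = 0.9923/(2.998×10⁸ × 2.920×10^-9) = 1.1335.
With βγ = 1.1335: γ² = 1 + (βγ)² = 2.28482, and β = (βγ)/γ = 1.1335/1.51156 = 0.7499.

0.7499c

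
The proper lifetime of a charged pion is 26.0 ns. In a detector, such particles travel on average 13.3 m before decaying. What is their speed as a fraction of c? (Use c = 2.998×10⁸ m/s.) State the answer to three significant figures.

0.863c

Lab distance = (lab lifetime)·v = γτ·βc, so βγ = d/(cτ) = 13.30/(2.998×10⁸ × 2.600×10^-8) = 1.7063.
With βγ = 1.7063: γ² = 1 + (βγ)² = 3.91146, and β = (βγ)/γ = 1.7063/1.97774 = 0.863.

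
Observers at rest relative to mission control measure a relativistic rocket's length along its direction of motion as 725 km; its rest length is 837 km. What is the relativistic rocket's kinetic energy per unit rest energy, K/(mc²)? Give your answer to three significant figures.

From L = L₀/γ: γ = 837/725 = 1.15448.
K/(mc²) = γ − 1 = 1.15448 − 1 = 0.154.

0.154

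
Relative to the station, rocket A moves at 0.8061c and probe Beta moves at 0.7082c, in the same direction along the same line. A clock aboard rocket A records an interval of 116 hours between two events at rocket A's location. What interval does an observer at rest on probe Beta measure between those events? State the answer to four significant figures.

119.1 hours

Speed of rocket A in probe Beta's frame: u = (v_A − v_B)/(1 − v_A v_B/c²) = (0.8061 − 0.7082)/(1 − 0.8061×0.7082) = 0.0979/0.42911998 = 0.22814; |u| = 0.22814c.
γ for this relative speed: γ = 1/√(1 − 0.0520479) = 1.0271.
Rocket A's interval is proper; time dilation gives Δt_B = γΔτ = 1.0271 × 116 hours = 119.1 hours.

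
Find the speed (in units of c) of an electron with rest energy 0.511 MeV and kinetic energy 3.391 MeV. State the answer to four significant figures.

0.9914c

K = (γ−1)mc², so γ = 1 + 3.391/0.511 = 7.636.
Then v/c = √(1 − γ⁻²) = √(1 − 0.0171502) = √0.9828498 = 0.9914.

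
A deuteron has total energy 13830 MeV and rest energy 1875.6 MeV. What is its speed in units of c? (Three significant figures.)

Total energy E = γmc² gives γ = 13830/1875.6 = 7.3736.
Hence β = √(1 − 1/γ²) = √(1 − 0.0183925) = √0.9816075 = 0.991.

0.991c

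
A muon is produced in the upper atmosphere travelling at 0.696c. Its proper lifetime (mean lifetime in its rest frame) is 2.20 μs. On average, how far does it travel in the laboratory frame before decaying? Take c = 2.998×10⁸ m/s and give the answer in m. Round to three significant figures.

γ = 1/√(1 − β²) = 1/√(1 − 0.484416) = 1/√0.515584 = 1/0.718042 = 1.3927.
Lab-frame lifetime: Δt = γτ = 1.3927 × 2.20 μs = 3.0639 μs.
Distance: d = vΔt = 0.696 × 2.998×10⁸ m/s × 3.0639×10^-6 s = 639 m.

639 m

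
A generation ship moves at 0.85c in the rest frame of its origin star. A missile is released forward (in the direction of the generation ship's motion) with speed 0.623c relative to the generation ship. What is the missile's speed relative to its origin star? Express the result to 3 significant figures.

In units of c, u = (u' + v)/(1 + u'v) with u' = 0.623 and v = 0.85.
Numerator: 0.623 + 0.85 = 1.473. Denominator: 1 + (0.623)(0.85) = 1.52955.
u = 1.473/1.52955 = 0.96303, so the speed is 0.963c.

0.963c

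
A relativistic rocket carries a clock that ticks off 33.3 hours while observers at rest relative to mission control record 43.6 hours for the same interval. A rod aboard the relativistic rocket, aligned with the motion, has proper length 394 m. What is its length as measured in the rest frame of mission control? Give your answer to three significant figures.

301 m

The time-dilation ratio gives γ = 43.6/33.3 = 1.30931.
L = L₀/γ = 394/1.30931 = 301 m.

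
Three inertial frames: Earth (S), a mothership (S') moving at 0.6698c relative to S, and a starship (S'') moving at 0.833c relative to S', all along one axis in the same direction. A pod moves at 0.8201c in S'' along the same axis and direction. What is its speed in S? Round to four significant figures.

Compose velocities in two stages. Stage 1 (into S'): u₁ = (0.8201+0.833)/(1+0.8201×0.833) = 0.98215.
Stage 2 (into S): u = (0.98215+0.6698)/(1+0.98215×0.6698) = 0.99644, so the speed is 0.9964c.

0.9964c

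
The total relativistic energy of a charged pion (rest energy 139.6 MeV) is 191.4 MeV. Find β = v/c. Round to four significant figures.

γ = E/(mc²) = 191.4/139.6 = 1.3711.
β = √(1 − 1/γ²) = √(1 − 0.531939) = √0.468061 = 0.6841.

0.6841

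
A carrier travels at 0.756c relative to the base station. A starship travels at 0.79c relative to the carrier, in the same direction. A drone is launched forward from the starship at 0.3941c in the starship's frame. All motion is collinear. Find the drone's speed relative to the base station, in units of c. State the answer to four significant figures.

0.9859c

Apply u = (u'+v)/(1+u'v) twice. Drone in the carrier frame: (0.3941+0.79)/(1+0.3941·0.79) = 1.1841/1.311339 = 0.90297c.
That velocity, transformed to the rest frame of the base station: (0.90297+0.756)/(1+0.90297·0.756) = 1.65897/1.68264532 = 0.98593c.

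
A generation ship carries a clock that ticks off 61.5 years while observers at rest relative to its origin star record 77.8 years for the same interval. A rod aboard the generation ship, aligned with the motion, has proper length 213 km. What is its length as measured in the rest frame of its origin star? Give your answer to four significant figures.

168.4 km

γ = Δt/Δτ = 77.8/61.5 = 1.26504.
The rod contracts by the same γ: 213 km / 1.26504 = 168.4 km.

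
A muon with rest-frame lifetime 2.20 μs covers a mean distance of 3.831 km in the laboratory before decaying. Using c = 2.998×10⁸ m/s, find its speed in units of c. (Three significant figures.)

0.986c

Let x = d/(cτ) = 3831 m / (2.998×10⁸ m/s × 2.200×10^-6 s) = 5.8084. Since d = βγcτ, x = βγ = β/√(1−β²).
Solving: β² = x²/(1+x²) = 33.7375/34.7375 = 0.971213, so β = 0.986.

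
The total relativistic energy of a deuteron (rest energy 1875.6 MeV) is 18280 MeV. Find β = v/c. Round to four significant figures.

Total energy E = γmc² gives γ = 18280/1875.6 = 9.7462.
Hence β = √(1 − 1/γ²) = √(1 − 0.0105276) = √0.9894724 = 0.9947.

0.9947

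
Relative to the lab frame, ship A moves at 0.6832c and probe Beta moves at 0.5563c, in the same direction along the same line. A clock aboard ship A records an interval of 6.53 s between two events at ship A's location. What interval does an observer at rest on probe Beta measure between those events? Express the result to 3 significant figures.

6.67 s

Transform ship A's velocity into probe Beta's frame: (0.6832 − 0.5563)/(1 − 0.6832·0.5563) = 0.1269/0.61993584, so the relative speed is 0.2047c.
At |u| = 0.2047c, γ = (1 − 0.0419021)^(−1/2) = 1.0216.
Ship A's interval is proper; time dilation gives Δt_B = γΔτ = 1.0216 × 6.53 s = 6.67 s.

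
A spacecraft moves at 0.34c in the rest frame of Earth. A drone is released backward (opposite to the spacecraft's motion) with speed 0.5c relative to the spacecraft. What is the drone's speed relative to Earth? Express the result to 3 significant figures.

Relativistic velocity addition: u = (u' + v)/(1 + u'v/c²), with u' = −0.5c and v = 0.34c.
Numerator: −0.5 + 0.34 = −0.16. Denominator: 1 + (−0.5)(0.34) = 0.83.
u = −0.16/0.83 = −0.19277, so the speed is 0.193c.

0.193c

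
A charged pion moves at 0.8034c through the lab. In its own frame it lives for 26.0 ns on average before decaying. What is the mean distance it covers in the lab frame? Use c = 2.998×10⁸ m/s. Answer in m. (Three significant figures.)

10.5 m

Lorentz factor: γ = (1 − 0.64545156)^(−1/2) = 1.6794.
Lab-frame lifetime: Δt = γτ = 1.6794 × 26.0 ns = 43.664 ns.
Distance: d = vΔt = 0.8034 × 2.998×10⁸ m/s × 4.3664×10^-8 s = 10.5 m.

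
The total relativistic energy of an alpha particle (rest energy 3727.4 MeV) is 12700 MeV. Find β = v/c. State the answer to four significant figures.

0.9560

γ = E/(mc²) = 12700/3727.4 = 3.4072.
β = √(1 − 1/γ²) = √(1 − 0.08614) = √0.91386 = 0.9560.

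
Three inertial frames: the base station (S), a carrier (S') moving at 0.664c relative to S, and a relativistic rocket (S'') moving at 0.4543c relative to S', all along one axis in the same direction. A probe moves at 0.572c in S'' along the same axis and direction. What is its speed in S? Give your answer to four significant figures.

0.9596c

First combine the probe and relativistic rocket (S''→S'): u₁ = (0.572 + 0.4543)/(1 + 0.572×0.4543) = 1.0263/1.2598596 = 0.81461.
Then combine with the carrier (S'→S): u = (0.81461 + 0.664)/(1 + 0.81461×0.664) = 1.47861/1.54090104 = 0.95957.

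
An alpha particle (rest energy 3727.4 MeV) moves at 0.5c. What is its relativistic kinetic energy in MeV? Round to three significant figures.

With β = 0.5, γ = 1/√(1 − 0.5²) = 1/√0.75 = 1.1547.
Kinetic energy: K = (γ − 1)mc² = (1.1547 − 1) × 3727.4 MeV = 0.1547 × 3727.4 = 577 MeV.

577 MeV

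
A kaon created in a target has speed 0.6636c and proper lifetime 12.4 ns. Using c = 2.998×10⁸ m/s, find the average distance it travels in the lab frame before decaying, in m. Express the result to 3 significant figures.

With β = 0.6636, γ = 1/√(1 − 0.6636²) = 1/√0.55963504 = 1.3367.
Lab-frame lifetime: Δt = γτ = 1.3367 × 12.4 ns = 16.575 ns.
Distance: d = vΔt = 0.6636 × 2.998×10⁸ m/s × 1.6575×10^-8 s = 3.30 m.

3.30 m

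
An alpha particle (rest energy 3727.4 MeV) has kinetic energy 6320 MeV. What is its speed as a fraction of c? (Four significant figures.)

0.9286c

K = (γ−1)mc², so γ = 1 + 6320/3727.4 = 2.6956.
Then v/c = √(1 − γ⁻²) = √(1 − 0.137622) = √0.862378 = 0.9286.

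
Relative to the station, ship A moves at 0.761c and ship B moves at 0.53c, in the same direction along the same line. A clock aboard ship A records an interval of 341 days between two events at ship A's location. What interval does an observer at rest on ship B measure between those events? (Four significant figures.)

The velocity of ship A relative to ship B is (0.761 − 0.53)c / (1 − 0.761×0.53) = 0.38715c; relative speed 0.38715c.
γ for this relative speed: γ = 1/√(1 − 0.149885) = 1.0846.
The clock on ship A records proper time, so ship B measures Δt = γΔτ = 1.0846 × 341 = 369.8 days.

369.8 days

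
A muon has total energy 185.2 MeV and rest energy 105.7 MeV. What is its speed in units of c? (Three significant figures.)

γ = E/(mc²) = 185.2/105.7 = 1.7521.
β = √(1 − 1/γ²) = √(1 − 0.325748) = √0.674252 = 0.821.

0.821c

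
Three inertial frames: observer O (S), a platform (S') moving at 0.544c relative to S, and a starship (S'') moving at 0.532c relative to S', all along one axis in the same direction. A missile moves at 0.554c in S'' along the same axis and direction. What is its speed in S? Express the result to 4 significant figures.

0.9495c

Apply u = (u'+v)/(1+u'v) twice. Missile in the platform frame: (0.554+0.532)/(1+0.554·0.532) = 1.086/1.294728 = 0.83879c.
That velocity, transformed to the rest frame of observer O: (0.83879+0.544)/(1+0.83879·0.544) = 1.38279/1.45630176 = 0.94952c.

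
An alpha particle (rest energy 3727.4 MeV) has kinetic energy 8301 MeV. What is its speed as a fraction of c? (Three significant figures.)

γ = 1 + K/(mc²) = 1 + 8301/3727.4 = 3.227.
β = √(1 − 1/γ²) = √(1 − 0.0960289) = √0.9039711 = 0.951.

0.951c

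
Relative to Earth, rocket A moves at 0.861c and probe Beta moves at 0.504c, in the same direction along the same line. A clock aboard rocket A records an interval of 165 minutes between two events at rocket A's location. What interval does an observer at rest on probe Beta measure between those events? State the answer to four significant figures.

212.6 minutes

The velocity of rocket A relative to probe Beta is (0.861 − 0.504)c / (1 − 0.861×0.504) = 0.63068c; relative speed 0.63068c.
At |u| = 0.63068c, γ = (1 − 0.397757)^(−1/2) = 1.2886.
The clock on rocket A records proper time, so probe Beta measures Δt = γΔτ = 1.2886 × 165 = 212.6 minutes.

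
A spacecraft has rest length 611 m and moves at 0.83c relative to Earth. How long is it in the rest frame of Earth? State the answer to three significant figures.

341 m

β² = 0.6889, so γ = 1/√0.3111 = 1.7929.
Length contraction: L = L₀/γ = 611/1.7929 = 341 m.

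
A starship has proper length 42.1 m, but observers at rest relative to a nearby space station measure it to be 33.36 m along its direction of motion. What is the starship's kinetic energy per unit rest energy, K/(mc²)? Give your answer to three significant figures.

From L = L₀/γ: γ = 42.1/33.36 = 1.26199.
Since K = (γ−1)mc², K/(mc²) = 1.26199 − 1 = 0.262.

0.262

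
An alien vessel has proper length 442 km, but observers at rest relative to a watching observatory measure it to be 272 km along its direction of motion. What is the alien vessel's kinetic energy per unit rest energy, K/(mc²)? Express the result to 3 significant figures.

0.625

Length contraction gives γ = L₀/L = 442/272 = 1.625.
Since K = (γ−1)mc², K/(mc²) = 1.625 − 1 = 0.625.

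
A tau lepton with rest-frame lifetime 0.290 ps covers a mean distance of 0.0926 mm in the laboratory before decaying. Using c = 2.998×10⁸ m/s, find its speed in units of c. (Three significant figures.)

d = βγcτ ⇒ βγ = d/(cτ) = 9.260×10^-5 m / (8.6942×10^-5 m) = 1.0651.
β = (βγ)/√(1+(βγ)²) = 1.0651/√2.13444 = 0.729.

0.729c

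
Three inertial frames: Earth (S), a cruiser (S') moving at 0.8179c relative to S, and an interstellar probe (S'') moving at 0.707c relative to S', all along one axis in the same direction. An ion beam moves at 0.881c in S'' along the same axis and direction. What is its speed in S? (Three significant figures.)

0.998c

Apply u = (u'+v)/(1+u'v) twice. Ion beam in the cruiser frame: (0.881+0.707)/(1+0.881·0.707) = 1.588/1.622867 = 0.97852c.
That velocity, transformed to the rest frame of Earth: (0.97852+0.8179)/(1+0.97852·0.8179) = 1.79642/1.800331508 = 0.99783c.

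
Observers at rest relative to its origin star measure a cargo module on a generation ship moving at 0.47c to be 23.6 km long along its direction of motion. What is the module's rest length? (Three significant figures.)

With β = 0.47, γ = 1/√(1 − 0.47²) = 1/√0.7791 = 1.1329.
Proper length: L₀ = γ·L = 1.1329 × 23.6 = 26.7 km.

26.7 km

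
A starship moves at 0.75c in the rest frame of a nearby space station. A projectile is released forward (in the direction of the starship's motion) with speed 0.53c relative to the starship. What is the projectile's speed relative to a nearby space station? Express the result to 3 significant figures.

In units of c, u = (u' + v)/(1 + u'v) with u' = 0.53 and v = 0.75.
Numerator: 0.53 + 0.75 = 1.28. Denominator: 1 + (0.53)(0.75) = 1.3975.
u = 1.28/1.3975 = 0.91592, so the speed is 0.916c.

0.916c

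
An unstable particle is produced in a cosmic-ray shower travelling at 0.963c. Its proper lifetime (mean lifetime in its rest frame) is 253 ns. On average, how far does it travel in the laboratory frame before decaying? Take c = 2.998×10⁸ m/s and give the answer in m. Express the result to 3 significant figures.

271 m

γ = 1/√(1 − β²) = 1/√(1 − 0.927369) = 1/√0.072631 = 1/0.269501 = 3.7106.
Lab-frame lifetime: Δt = γτ = 3.7106 × 253 ns = 938.78 ns.
Distance: d = vΔt = 0.963 × 2.998×10⁸ m/s × 9.3878×10^-7 s = 271 m.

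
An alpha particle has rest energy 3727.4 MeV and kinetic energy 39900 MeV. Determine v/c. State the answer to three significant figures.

K = (γ−1)mc², so γ = 1 + 39900/3727.4 = 11.705.
Then v/c = √(1 − γ⁻²) = √(1 − 0.0072989) = √0.9927011 = 0.996.

0.996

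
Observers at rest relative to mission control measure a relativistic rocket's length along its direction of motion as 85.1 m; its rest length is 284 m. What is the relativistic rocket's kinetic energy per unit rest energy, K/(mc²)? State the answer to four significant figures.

Length contraction gives γ = L₀/L = 284/85.1 = 3.33725.
Since K = (γ−1)mc², K/(mc²) = 3.33725 − 1 = 2.337.

2.337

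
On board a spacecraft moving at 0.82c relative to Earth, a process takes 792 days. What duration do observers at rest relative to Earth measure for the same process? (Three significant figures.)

With β = 0.82, γ = 1/√(1 − 0.82²) = 1/√0.3276 = 1.7471.
Time dilation: Δt = γ·Δτ = 1.7471 × 792 = 1380 days.

1380 days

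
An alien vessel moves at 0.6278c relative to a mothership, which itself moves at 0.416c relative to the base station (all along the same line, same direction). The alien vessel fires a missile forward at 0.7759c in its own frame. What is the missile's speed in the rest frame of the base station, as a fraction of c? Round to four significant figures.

0.9765c

Compose velocities in two stages. Stage 1 (into S'): u₁ = (0.7759+0.6278)/(1+0.7759×0.6278) = 0.94391.
Stage 2 (into S): u = (0.94391+0.416)/(1+0.94391×0.416) = 0.97648, so the speed is 0.9765c.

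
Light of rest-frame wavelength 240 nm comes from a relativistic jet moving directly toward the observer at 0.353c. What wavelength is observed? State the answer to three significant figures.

166 nm

Relativistic Doppler for wavelength: λ_obs = λ_src · √((1−β)/(1+β)).
With β = 0.353: factor = √(0.647/1.353) = 0.69152.
λ_obs = 240 × 0.69152 = 166 nm.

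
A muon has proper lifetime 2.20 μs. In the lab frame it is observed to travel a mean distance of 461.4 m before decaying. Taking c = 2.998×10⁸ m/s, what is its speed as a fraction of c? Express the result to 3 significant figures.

0.573c

d = βγcτ ⇒ βγ = d/(cτ) = 461.4 m / (659.56 m) = 0.69956.
β = (βγ)/√(1+(βγ)²) = 0.69956/√1.489384 = 0.573.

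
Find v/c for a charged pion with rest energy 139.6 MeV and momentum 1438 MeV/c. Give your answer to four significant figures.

0.9953

pc/(mc²) = 1438/139.6 = 10.301 = βγ = β/√(1−β²).
So β² = x²/(1 + x²) with x = 10.301: x² = 106.111, β² = 106.111/107.111 = 0.990664, β = 0.9953.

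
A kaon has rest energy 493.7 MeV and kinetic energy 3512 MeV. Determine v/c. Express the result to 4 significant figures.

K = (γ−1)mc², so γ = 1 + 3512/493.7 = 8.1136.
Then v/c = √(1 − γ⁻²) = √(1 − 0.0151905) = √0.9848095 = 0.9924.

0.9924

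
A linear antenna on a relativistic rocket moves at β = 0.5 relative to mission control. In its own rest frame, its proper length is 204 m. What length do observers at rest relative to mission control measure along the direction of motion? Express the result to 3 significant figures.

177 m

With β = 0.5, γ = 1/√(1 − 0.5²) = 1/√0.75 = 1.1547.
Along the direction of motion the measured length is L₀/γ = 204/1.1547 = 177 m.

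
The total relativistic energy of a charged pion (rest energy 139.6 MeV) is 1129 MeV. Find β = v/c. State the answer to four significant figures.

γ = E/(mc²) = 1129/139.6 = 8.0874.
β = √(1 − 1/γ²) = √(1 − 0.0152891) = √0.9847109 = 0.9923.

0.9923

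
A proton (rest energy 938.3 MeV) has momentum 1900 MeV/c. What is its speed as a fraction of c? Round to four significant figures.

0.8966c

pc/(mc²) = 1900/938.3 = 2.0249 = βγ = β/√(1−β²).
So β² = x²/(1 + x²) with x = 2.0249: x² = 4.10022, β² = 4.10022/5.10022 = 0.80393, β = 0.8966.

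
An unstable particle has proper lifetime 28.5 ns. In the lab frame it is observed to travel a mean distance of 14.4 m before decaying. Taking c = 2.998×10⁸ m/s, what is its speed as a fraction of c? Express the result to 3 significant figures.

0.860c

Let x = d/(cτ) = 14.40 m / (2.998×10⁸ m/s × 2.850×10^-8 s) = 1.6853. Since d = βγcτ, x = βγ = β/√(1−β²).
Solving: β² = x²/(1+x²) = 2.84024/3.84024 = 0.7396, so β = 0.860.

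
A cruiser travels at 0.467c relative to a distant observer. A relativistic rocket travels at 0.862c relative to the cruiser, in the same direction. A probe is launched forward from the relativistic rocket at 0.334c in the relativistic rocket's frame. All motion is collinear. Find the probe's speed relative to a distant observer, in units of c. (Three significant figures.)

0.973c

Apply u = (u'+v)/(1+u'v) twice. Probe in the cruiser frame: (0.334+0.862)/(1+0.334·0.862) = 1.196/1.287908 = 0.92864c.
That velocity, transformed to the rest frame of a distant observer: (0.92864+0.467)/(1+0.92864·0.467) = 1.39564/1.43367488 = 0.97347c.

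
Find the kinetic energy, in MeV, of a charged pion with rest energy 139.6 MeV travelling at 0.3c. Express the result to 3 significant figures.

6.74 MeV

Lorentz factor: γ = (1 − 0.09)^(−1/2) = 1.048285.
Kinetic energy: K = (γ − 1)mc² = (1.048285 − 1) × 139.6 MeV = 0.048285 × 139.6 = 6.74 MeV.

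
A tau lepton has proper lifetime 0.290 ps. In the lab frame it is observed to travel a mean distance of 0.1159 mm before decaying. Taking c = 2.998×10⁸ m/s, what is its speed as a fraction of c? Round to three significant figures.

Let x = d/(cτ) = 1.159×10^-4 m / (2.998×10⁸ m/s × 2.900×10^-13 s) = 1.3331. Since d = βγcτ, x = βγ = β/√(1−β²).
Solving: β² = x²/(1+x²) = 1.77716/2.77716 = 0.63992, so β = 0.800.

0.800c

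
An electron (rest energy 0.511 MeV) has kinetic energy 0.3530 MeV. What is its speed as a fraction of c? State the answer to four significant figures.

0.8064c

K = (γ−1)mc², so γ = 1 + 0.3530/0.511 = 1.6908.
Then v/c = √(1 − γ⁻²) = √(1 − 0.349797) = √0.650203 = 0.8064.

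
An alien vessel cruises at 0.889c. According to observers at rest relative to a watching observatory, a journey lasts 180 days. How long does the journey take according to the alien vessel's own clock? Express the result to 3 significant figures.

82.4 days

β² = 0.790321, so γ = 1/√0.209679 = 2.1838.
The moving clock records proper time: Δτ = Δt/γ = 180/2.1838 = 82.4 days.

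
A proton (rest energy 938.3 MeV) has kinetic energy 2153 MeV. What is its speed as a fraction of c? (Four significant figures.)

0.9528c

K = (γ−1)mc², so γ = 1 + 2153/938.3 = 3.2946.
Then v/c = √(1 − γ⁻²) = √(1 − 0.0921286) = √0.9078714 = 0.9528.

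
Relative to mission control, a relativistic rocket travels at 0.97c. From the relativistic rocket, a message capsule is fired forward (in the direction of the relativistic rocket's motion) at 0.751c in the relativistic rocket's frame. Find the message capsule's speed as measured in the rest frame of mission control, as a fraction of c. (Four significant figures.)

0.9957c

Relativistic velocity addition: u = (u' + v)/(1 + u'v/c²), with u' = 0.751c and v = 0.97c.
Numerator: 0.751 + 0.97 = 1.721. Denominator: 1 + (0.751)(0.97) = 1.72847.
u = 1.721/1.72847 = 0.99568, so the speed is 0.9957c.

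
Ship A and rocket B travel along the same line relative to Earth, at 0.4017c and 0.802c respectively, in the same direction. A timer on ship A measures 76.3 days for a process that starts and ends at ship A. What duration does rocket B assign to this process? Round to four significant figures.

94.55 days

Speed of ship A in rocket B's frame: u = (v_A − v_B)/(1 − v_A v_B/c²) = (0.4017 − 0.802)/(1 − 0.4017×0.802) = −0.4003/0.6778366 = −0.59056; |u| = 0.59056c.
At |u| = 0.59056c, γ = (1 − 0.348761)^(−1/2) = 1.2392.
Ship A's interval is proper; time dilation gives Δt_B = γΔτ = 1.2392 × 76.3 days = 94.55 days.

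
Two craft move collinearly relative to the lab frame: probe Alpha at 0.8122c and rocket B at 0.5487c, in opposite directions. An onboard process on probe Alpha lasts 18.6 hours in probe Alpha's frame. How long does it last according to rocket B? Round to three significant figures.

Speed of probe Alpha in rocket B's frame: u = (v_A + v_B)/(1 + v_A v_B/c²) = (0.8122 + 0.5487)/(1 + 0.8122×0.5487) = 1.3609/1.44565414 = 0.94137; |u| = 0.94137c.
At |u| = 0.94137c, γ = (1 − 0.886177)^(−1/2) = 2.964.
Probe Alpha's interval is proper; time dilation gives Δt_B = γΔτ = 2.964 × 18.6 hours = 55.1 hours.

55.1 hours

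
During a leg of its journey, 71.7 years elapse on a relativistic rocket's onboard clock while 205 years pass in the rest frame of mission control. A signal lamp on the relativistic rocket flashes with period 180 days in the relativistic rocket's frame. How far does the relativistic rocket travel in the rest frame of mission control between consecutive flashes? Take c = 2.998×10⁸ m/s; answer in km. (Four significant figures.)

γ = Δt/Δτ = 205/71.7 = 2.85914.
β = √(1 − 1/γ²) = 0.93684. Lab-frame period = γτ = 2.85914×180 days = 514.65 days. Distance = βc × γτ = 0.93684 × 2.998×10⁸ m/s × 44465760 s = 1.2489×10^16 m = 1.249×10^13 km.

1.249×10^13 km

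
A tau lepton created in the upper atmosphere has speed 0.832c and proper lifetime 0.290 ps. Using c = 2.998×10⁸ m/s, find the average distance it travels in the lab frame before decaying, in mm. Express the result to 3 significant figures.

0.130 mm

Lorentz factor: γ = (1 − 0.692224)^(−1/2) = 1.8025.
Lab-frame lifetime: Δt = γτ = 1.8025 × 0.290 ps = 0.52272 ps.
Distance: d = vΔt = 0.832 × 2.998×10⁸ m/s × 5.2272×10^-13 s = 1.30×10^-4 m = 0.130 mm.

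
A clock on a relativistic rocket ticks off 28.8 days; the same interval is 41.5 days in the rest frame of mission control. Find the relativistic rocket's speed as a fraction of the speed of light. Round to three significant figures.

0.720c

γ = Δt/Δτ = 41.5/28.8 = 1.441.
β = √(1 − 1/γ²) = √(1 − 0.481584) = √0.518416 = 0.720.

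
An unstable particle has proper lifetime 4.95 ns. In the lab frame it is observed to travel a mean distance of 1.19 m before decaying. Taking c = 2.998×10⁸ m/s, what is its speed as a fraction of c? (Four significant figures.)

d = βγcτ ⇒ βγ = d/(cτ) = 1.190 m / (1.48401 m) = 0.80188.
β = (βγ)/√(1+(βγ)²) = 0.80188/√1.643012 = 0.6256.

0.6256c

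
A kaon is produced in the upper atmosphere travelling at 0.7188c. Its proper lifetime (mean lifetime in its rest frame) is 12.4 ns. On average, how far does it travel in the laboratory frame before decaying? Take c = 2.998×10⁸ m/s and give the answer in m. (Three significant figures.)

3.84 m

Lorentz factor: γ = (1 − 0.51667344)^(−1/2) = 1.4384.
Lab-frame lifetime: Δt = γτ = 1.4384 × 12.4 ns = 17.836 ns.
Distance: d = vΔt = 0.7188 × 2.998×10⁸ m/s × 1.7836×10^-8 s = 3.84 m.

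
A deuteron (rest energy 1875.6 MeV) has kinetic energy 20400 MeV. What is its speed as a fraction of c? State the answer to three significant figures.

γ = 1 + K/(mc²) = 1 + 20400/1875.6 = 11.877.
β = √(1 − 1/γ²) = √(1 − 0.00708902) = √0.99291098 = 0.996.

0.996c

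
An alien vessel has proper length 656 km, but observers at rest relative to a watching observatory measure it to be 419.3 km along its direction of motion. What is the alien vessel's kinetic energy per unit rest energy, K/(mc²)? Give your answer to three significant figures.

0.565

From L = L₀/γ: γ = 656/419.3 = 1.56451.
K/(mc²) = γ − 1 = 1.56451 − 1 = 0.565.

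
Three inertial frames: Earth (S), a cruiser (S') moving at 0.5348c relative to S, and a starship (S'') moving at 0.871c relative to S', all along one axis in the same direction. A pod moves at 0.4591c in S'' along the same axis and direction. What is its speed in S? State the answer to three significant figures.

First combine the pod and starship (S''→S'): u₁ = (0.4591 + 0.871)/(1 + 0.4591×0.871) = 1.3301/1.3998761 = 0.95016.
Then combine with the cruiser (S'→S): u = (0.95016 + 0.5348)/(1 + 0.95016×0.5348) = 1.48496/1.508145568 = 0.98463.

0.985c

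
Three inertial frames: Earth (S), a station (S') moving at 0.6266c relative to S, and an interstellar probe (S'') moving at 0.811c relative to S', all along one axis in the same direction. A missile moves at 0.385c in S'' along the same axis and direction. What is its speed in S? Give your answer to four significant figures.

Compose velocities in two stages. Stage 1 (into S'): u₁ = (0.385+0.811)/(1+0.385×0.811) = 0.91142.
Stage 2 (into S): u = (0.91142+0.6266)/(1+0.91142×0.6266) = 0.97895, so the speed is 0.9789c.

0.9789c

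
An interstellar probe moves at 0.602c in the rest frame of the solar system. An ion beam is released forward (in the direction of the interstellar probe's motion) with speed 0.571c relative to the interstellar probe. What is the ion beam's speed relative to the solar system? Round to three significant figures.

0.873c

Relativistic velocity addition: u = (u' + v)/(1 + u'v/c²), with u' = 0.571c and v = 0.602c.
Numerator: 0.571 + 0.602 = 1.173. Denominator: 1 + (0.571)(0.602) = 1.343742.
u = 1.173/1.343742 = 0.87294, so the speed is 0.873c.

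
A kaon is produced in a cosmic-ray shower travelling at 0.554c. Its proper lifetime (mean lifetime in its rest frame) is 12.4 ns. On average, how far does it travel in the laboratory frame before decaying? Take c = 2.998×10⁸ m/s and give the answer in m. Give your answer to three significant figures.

2.47 m

With β = 0.554, γ = 1/√(1 − 0.554²) = 1/√0.693084 = 1.2012.
Lab-frame lifetime: Δt = γτ = 1.2012 × 12.4 ns = 14.895 ns.
Distance: d = vΔt = 0.554 × 2.998×10⁸ m/s × 1.4895×10^-8 s = 2.47 m.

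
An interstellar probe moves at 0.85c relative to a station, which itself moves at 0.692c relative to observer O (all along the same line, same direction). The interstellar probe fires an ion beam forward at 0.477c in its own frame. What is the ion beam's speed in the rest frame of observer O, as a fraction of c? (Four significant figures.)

First combine the ion beam and interstellar probe (S''→S'): u₁ = (0.477 + 0.85)/(1 + 0.477×0.85) = 1.327/1.40545 = 0.94418.
Then combine with the station (S'→S): u = (0.94418 + 0.692)/(1 + 0.94418×0.692) = 1.63618/1.65337256 = 0.9896.

0.9896c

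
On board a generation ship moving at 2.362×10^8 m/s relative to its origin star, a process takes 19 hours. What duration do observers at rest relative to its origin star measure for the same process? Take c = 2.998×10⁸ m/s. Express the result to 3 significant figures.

β = v/c = (2.362×10^8 m/s)/(2.998×10⁸ m/s) = 0.787859.
With β = 0.787859, γ = 1/√(1 − 0.787859²) = 1/√0.3792782 = 1.6238.
The onboard clock measures proper time, so the interval in the rest frame of its origin star is dilated: Δt = γ·Δτ = 1.6238 × 19 hours = 30.9 hours.

30.9 hours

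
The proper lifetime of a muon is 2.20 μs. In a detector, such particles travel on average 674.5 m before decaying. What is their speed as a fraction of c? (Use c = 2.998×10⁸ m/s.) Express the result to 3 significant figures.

0.715c

Lab distance = (lab lifetime)·v = γτ·βc, so βγ = d/(cτ) = 674.5/(2.998×10⁸ × 2.200×10^-6) = 1.0227.
With βγ = 1.0227: γ² = 1 + (βγ)² = 2.04592, and β = (βγ)/γ = 1.0227/1.43036 = 0.715.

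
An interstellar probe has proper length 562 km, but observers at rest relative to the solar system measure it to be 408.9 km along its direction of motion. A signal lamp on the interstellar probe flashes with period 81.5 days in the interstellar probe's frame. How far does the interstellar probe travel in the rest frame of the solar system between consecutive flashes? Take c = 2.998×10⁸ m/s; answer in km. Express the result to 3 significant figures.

From L = L₀/γ: γ = 562/408.9 = 1.37442.
β = √(1 − 1/γ²) = 0.68602. Lab-frame period = γτ = 1.37442×81.5 days = 112.02 days. Distance = βc × γτ = 0.68602 × 2.998×10⁸ m/s × 9678528 s = 1.9906×10^15 m = 1.99×10^12 km.

1.99×10^12 km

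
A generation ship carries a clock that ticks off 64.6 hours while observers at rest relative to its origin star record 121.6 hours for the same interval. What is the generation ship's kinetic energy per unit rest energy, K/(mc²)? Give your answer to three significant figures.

0.882

From Δt = γΔτ: γ = 121.6/64.6 = 1.88235.
K/(mc²) = γ − 1 = 1.88235 − 1 = 0.882.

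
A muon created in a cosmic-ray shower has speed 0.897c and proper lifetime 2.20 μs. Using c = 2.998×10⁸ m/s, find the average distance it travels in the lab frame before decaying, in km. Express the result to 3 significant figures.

γ = 1/√(1 − β²) = 1/√(1 − 0.804609) = 1/√0.195391 = 1/0.442031 = 2.2623.
Lab-frame lifetime: Δt = γτ = 2.2623 × 2.20 μs = 4.9771 μs.
Distance: d = vΔt = 0.897 × 2.998×10⁸ m/s × 4.9771×10^-6 s = 1340 m = 1.34 km.

1.34 km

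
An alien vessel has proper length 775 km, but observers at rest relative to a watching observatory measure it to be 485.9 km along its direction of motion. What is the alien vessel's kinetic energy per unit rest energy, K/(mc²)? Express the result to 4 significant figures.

0.5950

γ = L₀/L = 775/485.9 = 1.59498.
K/(mc²) = γ − 1 = 1.59498 − 1 = 0.5950.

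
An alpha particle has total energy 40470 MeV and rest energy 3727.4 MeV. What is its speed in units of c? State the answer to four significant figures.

0.9957c

γ = E/(mc²) = 40470/3727.4 = 10.857.
β = √(1 − 1/γ²) = √(1 − 0.0084836) = √0.9915164 = 0.9957.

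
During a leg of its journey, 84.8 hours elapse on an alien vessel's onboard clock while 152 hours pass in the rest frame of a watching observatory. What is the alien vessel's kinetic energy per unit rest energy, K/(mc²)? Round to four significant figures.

0.7925

γ = Δt/Δτ = 152/84.8 = 1.79245.
K/(mc²) = γ − 1 = 1.79245 − 1 = 0.7925.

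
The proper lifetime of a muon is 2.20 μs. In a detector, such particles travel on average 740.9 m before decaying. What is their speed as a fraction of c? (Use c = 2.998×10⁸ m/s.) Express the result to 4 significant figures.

0.7469c

Let x = d/(cτ) = 740.9 m / (2.998×10⁸ m/s × 2.200×10^-6 s) = 1.1233. Since d = βγcτ, x = βγ = β/√(1−β²).
Solving: β² = x²/(1+x²) = 1.2618/2.2618 = 0.557874, so β = 0.7469.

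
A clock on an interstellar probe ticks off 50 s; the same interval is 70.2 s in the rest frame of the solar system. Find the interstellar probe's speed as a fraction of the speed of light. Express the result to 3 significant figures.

γ = Δt/Δτ = 70.2/50 = 1.404.
β = √(1 − 1/γ²) = √(1 − 0.507301) = √0.492699 = 0.702.

0.702c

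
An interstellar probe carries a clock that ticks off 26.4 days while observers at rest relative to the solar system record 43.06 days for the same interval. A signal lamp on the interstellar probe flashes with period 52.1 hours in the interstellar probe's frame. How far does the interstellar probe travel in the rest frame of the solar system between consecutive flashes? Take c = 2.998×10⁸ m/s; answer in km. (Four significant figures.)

7.246×10^10 km

The time-dilation ratio gives γ = 43.06/26.4 = 1.63106.
β = √(1 − 1/γ²) = 0.79001. Lab-frame period = γτ = 1.63106×52.1 hours = 84.978 hours. Distance = βc × γτ = 0.79001 × 2.998×10⁸ m/s × 305920.8 s = 7.2456×10^13 m = 7.246×10^10 km.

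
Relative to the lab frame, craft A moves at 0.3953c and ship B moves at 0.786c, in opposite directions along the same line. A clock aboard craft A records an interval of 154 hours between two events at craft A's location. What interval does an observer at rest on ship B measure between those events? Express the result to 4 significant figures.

Transform craft A's velocity into ship B's frame: (0.3953 + 0.786)/(1 + 0.3953·0.786) = 1.1813/1.3107058, so the relative speed is 0.90127c.
At |u| = 0.90127c, γ = (1 − 0.812288)^(−1/2) = 2.3081.
The clock on craft A records proper time, so ship B measures Δt = γΔτ = 2.3081 × 154 = 355.4 hours.

355.4 hours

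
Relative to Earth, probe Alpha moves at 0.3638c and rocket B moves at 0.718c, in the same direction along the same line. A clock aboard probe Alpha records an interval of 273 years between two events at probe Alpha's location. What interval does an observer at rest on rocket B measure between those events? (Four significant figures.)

The velocity of probe Alpha relative to rocket B is (0.3638 − 0.718)c / (1 − 0.3638×0.718) = −0.47943c; relative speed 0.47943c.
γ for this relative speed: γ = 1/√(1 − 0.229853) = 1.1395.
Probe Alpha's interval is proper; time dilation gives Δt_B = γΔτ = 1.1395 × 273 years = 311.1 years.

311.1 years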